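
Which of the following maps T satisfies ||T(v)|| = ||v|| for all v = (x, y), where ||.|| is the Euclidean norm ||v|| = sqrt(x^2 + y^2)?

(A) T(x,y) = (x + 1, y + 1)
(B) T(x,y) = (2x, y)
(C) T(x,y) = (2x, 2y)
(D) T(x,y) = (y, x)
D

A transformation preserves a norm if ||T(v)|| = ||v|| for every v; a single vector where the norm changes rules an option out.

(A) T(x,y) = (x + 1, y + 1): v = (1, 0) has norm sqrt((1)^2 + (0)^2) = 1, but T(v) = (2, 1) has norm sqrt(5) -- not preserved.
(B) T(x,y) = (2x, y): v = (1, 0) has norm sqrt((1)^2 + (0)^2) = 1, but T(v) = (2, 0) has norm 2 -- not preserved.
(C) T(x,y) = (2x, 2y): v = (1, 0) has norm sqrt((1)^2 + (0)^2) = 1, but T(v) = (2, 0) has norm 2 -- not preserved.
(D) T(x,y) = (y, x): preserves the norm -- it is an orthogonal map (a rotation/reflection), and (y)^2 + (x)^2 simplifies to x^2 + y^2.

Therefore the answer is (D).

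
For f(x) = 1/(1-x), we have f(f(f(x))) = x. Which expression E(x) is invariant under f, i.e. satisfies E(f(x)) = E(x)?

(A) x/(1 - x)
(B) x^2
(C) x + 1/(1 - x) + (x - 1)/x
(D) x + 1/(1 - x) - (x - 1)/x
C

Replace x by f(x) = 1/(1 - x) in each option and simplify. As a quick numerical cross-check, also compare E(5) with E(f(5)) = E(-1/4).

(A) x/(1 - x)  ->  (1/(1 - x))/(1 - (1/(1 - x))) = -1/x; check: E(5) = -5/4 but E(-1/4) = -1/5.   [not invariant]
(B) x^2  ->  (1/(1 - x))^2 = (x - 1)^(-2); check: E(5) = 25 but E(-1/4) = 1/16.   [not invariant]
(C) x + 1/(1 - x) + (x - 1)/x  ->  (1/(1 - x)) + 1/(1 - (1/(1 - x))) + ((1/(1 - x)) - 1)/(1/(1 - x)), which simplifies back to x + 1/(1 - x) + (x - 1)/x; check: E(5) = 111/20, E(-1/4) = 111/20.   [invariant]
(D) x + 1/(1 - x) - (x - 1)/x  ->  (1/(1 - x)) + 1/(1 - (1/(1 - x))) - ((1/(1 - x)) - 1)/(1/(1 - x)) = (x^2(1 - x) - x + (x - 1)^2)/(x(x - 1)); check: E(5) = 79/20 but E(-1/4) = -89/20.   [not invariant]

Only (C) is unchanged. Indeed f(f(x)) = 1/(1 - 1/(1-x)) = (1-x)/(-x) = (x-1)/x, so E(x) = x + f(x) + f(f(x)) is the sum over the whole 3-cycle; applying f just permutes the three terms cyclically (x -> f(x) -> f(f(x)) -> x), leaving the sum unchanged.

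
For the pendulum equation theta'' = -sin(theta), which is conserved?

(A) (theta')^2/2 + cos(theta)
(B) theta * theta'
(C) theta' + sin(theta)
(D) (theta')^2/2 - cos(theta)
D

A first integral I satisfies dI/dt = 0 along every solution. Differentiate each option and use the equation of motion:
(A) d/dt[(theta')^2/2 + cos(theta)] = theta' theta'' - sin(theta) theta' = -2 theta' sin(theta), not identically 0
(B) d/dt[theta * theta'] = (theta')^2 + theta theta'' = (theta')^2 - theta sin(theta), not identically 0
(C) d/dt[theta' + sin(theta)] = theta'' + cos(theta) theta' = -sin(theta) + theta' cos(theta), not identically 0
(D) d/dt[(theta')^2/2 - cos(theta)] = theta' theta'' + sin(theta) theta' = theta'(-sin(theta)) + theta' sin(theta) = 0

Only (D) has zero time-derivative. This is the total energy: kinetic (theta')^2/2 plus potential -cos(theta).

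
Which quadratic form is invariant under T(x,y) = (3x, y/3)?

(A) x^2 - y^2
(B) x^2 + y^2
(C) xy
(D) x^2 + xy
C

T multiplies x by 3 and divides y by 3.
Substitute the transformed coordinates into each option and compare with the original:
(A) x^2 - y^2  ->  (3x)^2 - (y/3)^2 = 9x^2 - y^2/9   [differs from x^2 - y^2: not invariant]
(B) x^2 + y^2  ->  (3x)^2 + (y/3)^2 = 9x^2 + y^2/9   [differs from x^2 + y^2: not invariant]
(C) xy  ->  (3x)(y/3) = xy   [equals xy: invariant]
(D) x^2 + xy  ->  (3x)^2 + (3x)(y/3) = 9x^2 + xy   [differs from x^2 + xy: not invariant]

Only option (C), xy, is unchanged by the transformation.
The factors 3 and 1/3 cancel only in the pure product xy.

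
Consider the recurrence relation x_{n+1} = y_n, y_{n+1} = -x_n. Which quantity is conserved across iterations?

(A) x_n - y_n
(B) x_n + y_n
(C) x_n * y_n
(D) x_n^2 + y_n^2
D

For the recurrence x_{n+1} = y_n, y_{n+1} = -x_n:

x_{n+1}^2 + y_{n+1}^2 = y_n^2 + (-x_n)^2 = x_n^2 + y_n^2
The sum of squares is conserved (like energy in a harmonic oscillator).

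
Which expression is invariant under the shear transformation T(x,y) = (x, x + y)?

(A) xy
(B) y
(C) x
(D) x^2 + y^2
C

Under the shear T(x,y) = (x, x + y):
Substitute the transformed coordinates into each option and compare with the original:
(A) xy  ->  (x)(x + y) = x^2 + xy   [differs from xy: not invariant]
(B) y  ->  (x + y) = x + y   [differs from y: not invariant]
(C) x  ->  (x) = x   [equals x: invariant]
(D) x^2 + y^2  ->  (x)^2 + (x + y)^2 = 2x^2 + 2xy + y^2   [differs from x^2 + y^2: not invariant]

Only option (C), x, is unchanged by the transformation.
A vertical shear moves points parallel to the y-axis, so the x-coordinate (and any function of x alone) is unchanged.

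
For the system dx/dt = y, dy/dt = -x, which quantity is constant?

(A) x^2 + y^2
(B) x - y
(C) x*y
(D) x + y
A

A first integral I satisfies dI/dt = 0 along every solution. Differentiate each option and use the equation of motion:
(A) d/dt[x^2 + y^2] = 2x*dx/dt + 2y*dy/dt = 2x*y + 2y*(-x) = 0
(B) d/dt[x - y] = y - (-x) = x + y, not identically 0
(C) d/dt[x*y] = (dx/dt)y + x(dy/dt) = y^2 - x^2, not identically 0
(D) d/dt[x + y] = y + (-x) = y - x, not identically 0

Only (A) has zero time-derivative. So x^2 + y^2 (the squared radius; trajectories are circles) is the conserved quantity.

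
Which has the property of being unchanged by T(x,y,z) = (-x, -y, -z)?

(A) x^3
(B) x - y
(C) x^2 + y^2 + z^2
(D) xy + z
C

Apply T(x,y,z) = (-x, -y, -z) to each option, i.e. replace (x, y, z) by the transformed coordinates.
Substitute the transformed coordinates into each option and compare with the original:
(A) x^3  ->  (-x)^3 = -x^3   [differs from x^3: not invariant]
(B) x - y  ->  (-x) - (-y) = -x + y   [differs from x - y: not invariant]
(C) x^2 + y^2 + z^2  ->  (-x)^2 + (-y)^2 + (-z)^2 = x^2 + y^2 + z^2   [equals x^2 + y^2 + z^2: invariant]
(D) xy + z  ->  (-x)(-y) + (-z) = xy - z   [differs from xy + z: not invariant]

Only option (C), x^2 + y^2 + z^2, is unchanged by the transformation.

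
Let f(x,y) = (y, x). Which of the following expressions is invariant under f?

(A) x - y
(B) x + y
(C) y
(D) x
B

For f(x,y) = (y, x):
After applying f: x' = y, y' = x. So x' + y' = y + x = x + y.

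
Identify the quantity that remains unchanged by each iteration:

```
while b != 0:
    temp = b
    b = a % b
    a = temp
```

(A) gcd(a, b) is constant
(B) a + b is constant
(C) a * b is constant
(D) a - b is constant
A

A loop invariant must hold before the first iteration and be re-established by every execution of the body.

(A) gcd(a, b) is constant: One iteration replaces (a, b) by (b, a mod b). Since a mod b = a - q*b for an integer q, any common divisor of a and b divides b and a mod b, and conversely; hence gcd(b, a mod b) = gcd(a, b). For instance (26, 4) -> (4, 2) keeps gcd = 2. At exit b = 0 and a = gcd of the original inputs.

The other options fail:
(B) a + b is constant: e.g. (a, b) = (26, 4) -> (4, 2): the sum goes from 30 to 6.
(C) a * b is constant: e.g. (a, b) = (26, 4) -> (4, 2): the product goes from 104 to 8.
(D) a - b is constant: e.g. (a, b) = (26, 4) -> (4, 2): the difference goes from 22 to 2.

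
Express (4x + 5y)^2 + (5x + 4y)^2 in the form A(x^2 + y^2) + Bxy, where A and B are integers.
41(x^2 + y^2) + 80xy

Expanding: (4x + 5y)^2 = 16x^2 + 40xy + 25y^2
(5x + 4y)^2 = 25x^2 + 40xy + 16y^2
Sum = (16+25)(x^2+y^2) + 80xy = 41(x^2 + y^2) + 80xy
This is symmetric in x and y.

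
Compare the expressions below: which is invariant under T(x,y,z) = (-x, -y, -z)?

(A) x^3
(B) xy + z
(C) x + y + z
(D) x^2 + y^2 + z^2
D

Apply T(x,y,z) = (-x, -y, -z) to each option, i.e. replace (x, y, z) by the transformed coordinates.
Substitute the transformed coordinates into each option and compare with the original:
(A) x^3  ->  (-x)^3 = -x^3   [differs from x^3: not invariant]
(B) xy + z  ->  (-x)(-y) + (-z) = xy - z   [differs from xy + z: not invariant]
(C) x + y + z  ->  (-x) + (-y) + (-z) = -x - y - z   [differs from x + y + z: not invariant]
(D) x^2 + y^2 + z^2  ->  (-x)^2 + (-y)^2 + (-z)^2 = x^2 + y^2 + z^2   [equals x^2 + y^2 + z^2: invariant]

Only option (D), x^2 + y^2 + z^2, is unchanged by the transformation.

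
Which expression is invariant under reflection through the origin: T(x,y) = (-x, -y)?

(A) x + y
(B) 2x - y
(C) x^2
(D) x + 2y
C

The map is reflection through the origin: T(x,y) = (-x, -y).
Substitute the transformed coordinates into each option and compare with the original:
(A) x + y  ->  (-x) + (-y) = -x - y   [differs from x + y: not invariant]
(B) 2x - y  ->  2(-x) - (-y) = -2x + y   [differs from 2x - y: not invariant]
(C) x^2  ->  (-x)^2 = x^2   [equals x^2: invariant]
(D) x + 2y  ->  (-x) + 2(-y) = -x - 2y   [differs from x + 2y: not invariant]

Only option (C), x^2, is unchanged by the transformation.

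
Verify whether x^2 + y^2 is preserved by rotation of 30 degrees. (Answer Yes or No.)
Yes

Applying rotation by 30 degrees: x' = x*cos(30 degrees) - y*sin(30 degrees) = sqrt(3)x/2 - y/2, y' = x*sin(30 degrees) + y*cos(30 degrees) = x/2 + sqrt(3)y/2

Substituting into x^2 + y^2:
(sqrt(3)x/2 - y/2)^2 + (x/2 + sqrt(3)y/2)^2
= x^2 + y^2

This equals the original expression x^2 + y^2, so it IS invariant.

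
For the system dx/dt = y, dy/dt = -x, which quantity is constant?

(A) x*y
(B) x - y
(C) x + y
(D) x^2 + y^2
D

A first integral I satisfies dI/dt = 0 along every solution. Differentiate each option and use the equation of motion:
(A) d/dt[x*y] = (dx/dt)y + x(dy/dt) = y^2 - x^2, not identically 0
(B) d/dt[x - y] = y - (-x) = x + y, not identically 0
(C) d/dt[x + y] = y + (-x) = y - x, not identically 0
(D) d/dt[x^2 + y^2] = 2x*dx/dt + 2y*dy/dt = 2x*y + 2y*(-x) = 0

Only (D) has zero time-derivative. So x^2 + y^2 (the squared radius; trajectories are circles) is the conserved quantity.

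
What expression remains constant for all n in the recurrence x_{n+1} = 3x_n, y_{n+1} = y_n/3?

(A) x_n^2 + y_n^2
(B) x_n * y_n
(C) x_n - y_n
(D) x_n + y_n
B

For the recurrence x_{n+1} = 3x_n, y_{n+1} = y_n/3:

x_{n+1} * y_{n+1} = (3x_n) * (y_n/3) = x_n * y_n
The product is conserved.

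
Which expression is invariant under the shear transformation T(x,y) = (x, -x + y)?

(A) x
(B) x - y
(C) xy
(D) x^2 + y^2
A

Under the shear T(x,y) = (x, -x + y):
Substitute the transformed coordinates into each option and compare with the original:
(A) x  ->  (x) = x   [equals x: invariant]
(B) x - y  ->  (x) - (-x + y) = 2x - y   [differs from x - y: not invariant]
(C) xy  ->  (x)(-x + y) = -x^2 + xy   [differs from xy: not invariant]
(D) x^2 + y^2  ->  (x)^2 + (-x + y)^2 = 2x^2 - 2xy + y^2   [differs from x^2 + y^2: not invariant]

Only option (A), x, is unchanged by the transformation.
A vertical shear moves points parallel to the y-axis, so the x-coordinate (and any function of x alone) is unchanged.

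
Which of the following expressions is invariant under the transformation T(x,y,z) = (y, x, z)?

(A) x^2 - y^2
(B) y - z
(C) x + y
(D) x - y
C

Apply T(x,y,z) = (y, x, z) to each option, i.e. replace (x, y, z) by the transformed coordinates.
Substitute the transformed coordinates into each option and compare with the original:
(A) x^2 - y^2  ->  (y)^2 - (x)^2 = -x^2 + y^2   [differs from x^2 - y^2: not invariant]
(B) y - z  ->  (x) - (z) = x - z   [differs from y - z: not invariant]
(C) x + y  ->  (y) + (x) = x + y   [equals x + y: invariant]
(D) x - y  ->  (y) - (x) = -x + y   [differs from x - y: not invariant]

Only option (C), x + y, is unchanged by the transformation.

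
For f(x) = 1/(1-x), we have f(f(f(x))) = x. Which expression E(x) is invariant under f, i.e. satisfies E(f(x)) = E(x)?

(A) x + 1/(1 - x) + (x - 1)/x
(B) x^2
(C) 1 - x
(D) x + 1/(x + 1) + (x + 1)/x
A

Replace x by f(x) = 1/(1 - x) in each option and simplify. As a quick numerical cross-check, also compare E(4) with E(f(4)) = E(-1/3).

(A) x + 1/(1 - x) + (x - 1)/x  ->  (1/(1 - x)) + 1/(1 - (1/(1 - x))) + ((1/(1 - x)) - 1)/(1/(1 - x)), which simplifies back to x + 1/(1 - x) + (x - 1)/x; check: E(4) = 53/12, E(-1/3) = 53/12.   [invariant]
(B) x^2  ->  (1/(1 - x))^2 = (x - 1)^(-2); check: E(4) = 16 but E(-1/3) = 1/9.   [not invariant]
(C) 1 - x  ->  1 - (1/(1 - x)) = x/(x - 1); check: E(4) = -3 but E(-1/3) = 4/3.   [not invariant]
(D) x + 1/(x + 1) + (x + 1)/x  ->  (1/(1 - x)) + 1/((1/(1 - x)) + 1) + ((1/(1 - x)) + 1)/(1/(1 - x)) = (-x^3 + 6x^2 - 11x + 7)/(x^2 - 3x + 2); check: E(4) = 109/20 but E(-1/3) = -5/6.   [not invariant]

Only (A) is unchanged. Indeed f(f(x)) = 1/(1 - 1/(1-x)) = (1-x)/(-x) = (x-1)/x, so E(x) = x + f(x) + f(f(x)) is the sum over the whole 3-cycle; applying f just permutes the three terms cyclically (x -> f(x) -> f(f(x)) -> x), leaving the sum unchanged.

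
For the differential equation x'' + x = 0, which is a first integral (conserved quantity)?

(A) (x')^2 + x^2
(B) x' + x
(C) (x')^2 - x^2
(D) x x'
A

A first integral I satisfies dI/dt = 0 along every solution. Differentiate each option and use the equation of motion:
(A) d/dt[(x')^2 + x^2] = 2x'x'' + 2x x' = 2x'(-x) + 2x x' = 0
(B) d/dt[x' + x] = x'' + x' = -x + x', not identically 0
(C) d/dt[(x')^2 - x^2] = 2x'x'' - 2x x' = -4x x', not identically 0
(D) d/dt[x x'] = (x')^2 + x x'' = (x')^2 - x^2, not identically 0

Only (A) has zero time-derivative. So the energy-like quantity (x')^2 + x^2 is the first integral.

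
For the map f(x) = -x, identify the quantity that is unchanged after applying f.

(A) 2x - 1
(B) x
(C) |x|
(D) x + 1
C

For f(x) = -x:
Applying f replaces x by -x. Since |-x| = |x|, the absolute value is unchanged by f, whereas x -> -x, 2x - 1 -> -2x - 1 and x + 1 -> -x + 1 all change.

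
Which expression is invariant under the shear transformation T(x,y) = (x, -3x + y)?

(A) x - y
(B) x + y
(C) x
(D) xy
C

Under the shear T(x,y) = (x, -3x + y):
Substitute the transformed coordinates into each option and compare with the original:
(A) x - y  ->  (x) - (-3x + y) = 4x - y   [differs from x - y: not invariant]
(B) x + y  ->  (x) + (-3x + y) = -2x + y   [differs from x + y: not invariant]
(C) x  ->  (x) = x   [equals x: invariant]
(D) xy  ->  (x)(-3x + y) = -3x^2 + xy   [differs from xy: not invariant]

Only option (C), x, is unchanged by the transformation.
A vertical shear moves points parallel to the y-axis, so the x-coordinate (and any function of x alone) is unchanged.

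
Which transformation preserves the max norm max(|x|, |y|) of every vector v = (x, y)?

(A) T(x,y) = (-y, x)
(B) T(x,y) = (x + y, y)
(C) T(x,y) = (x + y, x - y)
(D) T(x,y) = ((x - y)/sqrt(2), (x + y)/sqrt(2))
A

A transformation preserves a norm if ||T(v)|| = ||v|| for every v; a single vector where the norm changes rules an option out.

(A) T(x,y) = (-y, x): preserves the norm -- it only permutes the coordinates and/or flips signs, which leaves max(|x|, |y|) unchanged.
(B) T(x,y) = (x + y, y): v = (1, 1) has norm max(|1|, |1|) = 1, but T(v) = (2, 1) has norm 2 -- not preserved.
(C) T(x,y) = (x + y, x - y): v = (1, 1) has norm max(|1|, |1|) = 1, but T(v) = (2, 0) has norm 2 -- not preserved.
(D) T(x,y) = ((x - y)/sqrt(2), (x + y)/sqrt(2)): v = (1, 0) has norm max(|1|, |0|) = 1, but T(v) = (sqrt(2)/2, sqrt(2)/2) has norm sqrt(2)/2 -- not preserved.

Therefore the answer is (A).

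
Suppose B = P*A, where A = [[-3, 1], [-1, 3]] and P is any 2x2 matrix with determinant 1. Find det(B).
-8

By the multiplicative property of determinants, det(B) = det(P*A) = det(P) * det(A) = det(A),
so the determinant is invariant under multiplication by any determinant-1 matrix; we just need det(A).

det(A) = (-3)(3) - (1)(-1) = -9 - (-1) = -8

Therefore det(B) = 1 * (-8) = -8.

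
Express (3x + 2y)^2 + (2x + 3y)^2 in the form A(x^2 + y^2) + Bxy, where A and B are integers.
13(x^2 + y^2) + 24xy

Expanding: (3x + 2y)^2 = 9x^2 + 12xy + 4y^2
(2x + 3y)^2 = 4x^2 + 12xy + 9y^2
Sum = (9+4)(x^2+y^2) + 24xy = 13(x^2 + y^2) + 24xy
This is symmetric in x and y.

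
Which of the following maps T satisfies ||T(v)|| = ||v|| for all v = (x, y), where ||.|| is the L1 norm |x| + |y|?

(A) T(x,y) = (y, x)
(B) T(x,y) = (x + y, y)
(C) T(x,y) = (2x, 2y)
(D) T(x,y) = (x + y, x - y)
A

A transformation preserves a norm if ||T(v)|| = ||v|| for every v; a single vector where the norm changes rules an option out.

(A) T(x,y) = (y, x): preserves the norm -- it only permutes the coordinates and/or flips signs, which leaves |x| + |y| unchanged.
(B) T(x,y) = (x + y, y): v = (0, 1) has norm |0| + |1| = 1, but T(v) = (1, 1) has norm 2 -- not preserved.
(C) T(x,y) = (2x, 2y): v = (1, 0) has norm |1| + |0| = 1, but T(v) = (2, 0) has norm 2 -- not preserved.
(D) T(x,y) = (x + y, x - y): v = (1, 0) has norm |1| + |0| = 1, but T(v) = (1, 1) has norm 2 -- not preserved.

Therefore the answer is (A).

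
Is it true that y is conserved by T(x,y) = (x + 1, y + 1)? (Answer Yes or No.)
No

Substitute T(x,y) = (x + 1, y + 1) into the expression and compare with the original.

Original: y
After applying T: (y + 1) = y + 1

This differs from the original y (difference: 1), so the expression is NOT invariant.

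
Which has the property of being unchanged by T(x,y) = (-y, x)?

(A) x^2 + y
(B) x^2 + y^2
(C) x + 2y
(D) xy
B

An expression E(x,y) is invariant under T if E(T(x,y)) = E(x,y). Here T(x,y) = (-y, x).
Substitute the transformed coordinates into each option and compare with the original:
(A) x^2 + y  ->  (-y)^2 + (x) = x + y^2   [differs from x^2 + y: not invariant]
(B) x^2 + y^2  ->  (-y)^2 + (x)^2 = x^2 + y^2   [equals x^2 + y^2: invariant]
(C) x + 2y  ->  (-y) + 2(x) = 2x - y   [differs from x + 2y: not invariant]
(D) xy  ->  (-y)(x) = -xy   [differs from xy: not invariant]

Only option (B), x^2 + y^2, is unchanged by the transformation.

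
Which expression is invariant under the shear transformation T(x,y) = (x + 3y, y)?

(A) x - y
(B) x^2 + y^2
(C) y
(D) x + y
C

Under the shear T(x,y) = (x + 3y, y):
Substitute the transformed coordinates into each option and compare with the original:
(A) x - y  ->  (x + 3y) - (y) = x + 2y   [differs from x - y: not invariant]
(B) x^2 + y^2  ->  (x + 3y)^2 + (y)^2 = x^2 + 6xy + 10y^2   [differs from x^2 + y^2: not invariant]
(C) y  ->  (y) = y   [equals y: invariant]
(D) x + y  ->  (x + 3y) + (y) = x + 4y   [differs from x + y: not invariant]

Only option (C), y, is unchanged by the transformation.
A horizontal shear moves points parallel to the x-axis, so the y-coordinate (and any function of y alone) is unchanged.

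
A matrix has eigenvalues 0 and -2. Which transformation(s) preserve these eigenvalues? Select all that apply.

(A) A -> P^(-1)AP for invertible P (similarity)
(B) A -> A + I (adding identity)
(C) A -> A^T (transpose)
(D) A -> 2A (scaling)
A and C

Eigenvalues are preserved by:
1. Similarity transformations: A -> P^(-1)AP (same characteristic polynomial)
2. Transpose: A^T has the same eigenvalues as A

Eigenvalues are NOT preserved by:
- Adding identity: eigenvalues become 0+1, -2+1
- Scaling: eigenvalues become 0, -4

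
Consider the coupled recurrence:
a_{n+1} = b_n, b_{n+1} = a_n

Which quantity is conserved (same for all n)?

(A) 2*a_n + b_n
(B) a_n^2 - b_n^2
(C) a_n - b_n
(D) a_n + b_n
D

Replace a_n by a_{n+1} = b_n and b_n by b_{n+1} = a_n in each option and simplify:
(A) 2*a_n + b_n  ->  2*(b_n) + (a_n) = a_n + 2*b_n   [not conserved]
(B) a_n^2 - b_n^2  ->  (b_n)^2 - (a_n)^2 = -a_n^2 + b_n^2   [not conserved]
(C) a_n - b_n  ->  (b_n) - (a_n) = -a_n + b_n   [not conserved]
(D) a_n + b_n  ->  (b_n) + (a_n) = a_n + b_n   [conserved]

Only (D) a_n + b_n returns to itself after one step, so it is the conserved quantity.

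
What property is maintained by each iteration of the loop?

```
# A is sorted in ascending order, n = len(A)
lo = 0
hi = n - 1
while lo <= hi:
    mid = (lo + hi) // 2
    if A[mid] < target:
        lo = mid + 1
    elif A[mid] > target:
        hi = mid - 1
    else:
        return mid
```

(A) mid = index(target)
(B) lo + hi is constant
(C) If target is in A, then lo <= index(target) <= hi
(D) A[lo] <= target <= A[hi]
C

A loop invariant must hold before the first iteration and be re-established by every execution of the body.

(C) If target is in A, then lo <= index(target) <= hi: Before the loop [lo, hi] = [0, n-1] covers every index. When A[mid] < target, sortedness puts target strictly to the right of mid, so setting lo = mid + 1 keeps index(target) in [lo, hi]; symmetrically for hi = mid - 1. Hence 'if target is in A then lo <= index(target) <= hi' holds after every iteration, and when lo > hi it proves target is absent.

The other options fail:
(A) mid = index(target): mid is just the current probe; it equals index(target) only on the iteration that returns.
(B) lo + hi is constant: each iteration moves exactly one of lo, hi, so lo + hi changes (e.g. 0 + (n-1) becomes (mid+1) + (n-1)).
(D) A[lo] <= target <= A[hi]: fails when target is not in A (e.g. target < A[0] already violates it before the loop), so it is not maintained in general.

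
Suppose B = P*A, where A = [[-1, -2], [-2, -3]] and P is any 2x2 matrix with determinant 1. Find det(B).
-1

By the multiplicative property of determinants, det(B) = det(P*A) = det(P) * det(A) = det(A),
so the determinant is invariant under multiplication by any determinant-1 matrix; we just need det(A).

det(A) = (-1)(-3) - (-2)(-2) = 3 - 4 = -1

Therefore det(B) = 1 * (-1) = -1.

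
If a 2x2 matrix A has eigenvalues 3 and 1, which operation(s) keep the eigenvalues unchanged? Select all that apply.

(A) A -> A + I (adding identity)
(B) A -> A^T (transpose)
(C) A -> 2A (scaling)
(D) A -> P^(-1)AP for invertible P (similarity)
B and D

Eigenvalues are preserved by:
1. Similarity transformations: A -> P^(-1)AP (same characteristic polynomial)
2. Transpose: A^T has the same eigenvalues as A

Eigenvalues are NOT preserved by:
- Adding identity: eigenvalues become 3+1, 1+1
- Scaling: eigenvalues become 6, 2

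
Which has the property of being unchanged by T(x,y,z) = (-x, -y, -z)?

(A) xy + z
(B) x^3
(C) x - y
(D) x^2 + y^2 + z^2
D

Apply T(x,y,z) = (-x, -y, -z) to each option, i.e. replace (x, y, z) by the transformed coordinates.
Substitute the transformed coordinates into each option and compare with the original:
(A) xy + z  ->  (-x)(-y) + (-z) = xy - z   [differs from xy + z: not invariant]
(B) x^3  ->  (-x)^3 = -x^3   [differs from x^3: not invariant]
(C) x - y  ->  (-x) - (-y) = -x + y   [differs from x - y: not invariant]
(D) x^2 + y^2 + z^2  ->  (-x)^2 + (-y)^2 + (-z)^2 = x^2 + y^2 + z^2   [equals x^2 + y^2 + z^2: invariant]

Only option (D), x^2 + y^2 + z^2, is unchanged by the transformation.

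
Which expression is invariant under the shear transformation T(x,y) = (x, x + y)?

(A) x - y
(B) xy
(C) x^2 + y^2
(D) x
D

Under the shear T(x,y) = (x, x + y):
Substitute the transformed coordinates into each option and compare with the original:
(A) x - y  ->  (x) - (x + y) = -y   [differs from x - y: not invariant]
(B) xy  ->  (x)(x + y) = x^2 + xy   [differs from xy: not invariant]
(C) x^2 + y^2  ->  (x)^2 + (x + y)^2 = 2x^2 + 2xy + y^2   [differs from x^2 + y^2: not invariant]
(D) x  ->  (x) = x   [equals x: invariant]

Only option (D), x, is unchanged by the transformation.
A vertical shear moves points parallel to the y-axis, so the x-coordinate (and any function of x alone) is unchanged.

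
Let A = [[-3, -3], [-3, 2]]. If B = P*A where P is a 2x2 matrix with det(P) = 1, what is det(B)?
-15

By the multiplicative property of determinants, det(B) = det(P*A) = det(P) * det(A) = det(A),
so the determinant is invariant under multiplication by any determinant-1 matrix; we just need det(A).

det(A) = (-3)(2) - (-3)(-3) = -6 - 9 = -15

Therefore det(B) = 1 * (-15) = -15.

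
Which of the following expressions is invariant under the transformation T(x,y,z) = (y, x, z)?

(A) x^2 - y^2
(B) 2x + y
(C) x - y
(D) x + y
D

Apply T(x,y,z) = (y, x, z) to each option, i.e. replace (x, y, z) by the transformed coordinates.
Substitute the transformed coordinates into each option and compare with the original:
(A) x^2 - y^2  ->  (y)^2 - (x)^2 = -x^2 + y^2   [differs from x^2 - y^2: not invariant]
(B) 2x + y  ->  2(y) + (x) = x + 2y   [differs from 2x + y: not invariant]
(C) x - y  ->  (y) - (x) = -x + y   [differs from x - y: not invariant]
(D) x + y  ->  (y) + (x) = x + y   [equals x + y: invariant]

Only option (D), x + y, is unchanged by the transformation.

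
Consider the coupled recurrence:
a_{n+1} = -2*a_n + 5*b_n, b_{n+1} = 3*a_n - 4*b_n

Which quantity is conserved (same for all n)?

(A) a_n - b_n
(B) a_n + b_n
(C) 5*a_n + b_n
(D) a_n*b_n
B

Replace a_n by a_{n+1} = -2*a_n + 5*b_n and b_n by b_{n+1} = 3*a_n - 4*b_n in each option and simplify:
(A) a_n - b_n  ->  (-2*a_n + 5*b_n) - (3*a_n - 4*b_n) = -5*a_n + 9*b_n   [not conserved]
(B) a_n + b_n  ->  (-2*a_n + 5*b_n) + (3*a_n - 4*b_n) = a_n + b_n   [conserved]
(C) 5*a_n + b_n  ->  5*(-2*a_n + 5*b_n) + (3*a_n - 4*b_n) = -7*a_n + 21*b_n   [not conserved]
(D) a_n*b_n  ->  (-2*a_n + 5*b_n)*(3*a_n - 4*b_n) = -6*a_n^2 + 23*a_n*b_n - 20*b_n^2   [not conserved]

Only (B) a_n + b_n returns to itself after one step, so it is the conserved quantity.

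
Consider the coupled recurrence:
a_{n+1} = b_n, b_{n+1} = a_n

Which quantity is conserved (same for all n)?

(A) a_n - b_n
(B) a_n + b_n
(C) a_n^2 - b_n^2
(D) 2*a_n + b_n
B

Replace a_n by a_{n+1} = b_n and b_n by b_{n+1} = a_n in each option and simplify:
(A) a_n - b_n  ->  (b_n) - (a_n) = -a_n + b_n   [not conserved]
(B) a_n + b_n  ->  (b_n) + (a_n) = a_n + b_n   [conserved]
(C) a_n^2 - b_n^2  ->  (b_n)^2 - (a_n)^2 = -a_n^2 + b_n^2   [not conserved]
(D) 2*a_n + b_n  ->  2*(b_n) + (a_n) = a_n + 2*b_n   [not conserved]

Only (B) a_n + b_n returns to itself after one step, so it is the conserved quantity.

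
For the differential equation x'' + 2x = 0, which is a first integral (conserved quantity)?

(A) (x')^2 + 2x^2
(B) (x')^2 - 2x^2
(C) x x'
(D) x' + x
A

A first integral I satisfies dI/dt = 0 along every solution. Differentiate each option and use the equation of motion:
(A) d/dt[(x')^2 + 2x^2] = 2x'x'' + 4x x' = 2x'(-2x) + 4x x' = 0
(B) d/dt[(x')^2 - 2x^2] = 2x'x'' - 4x x' = -8x x', not identically 0
(C) d/dt[x x'] = (x')^2 + x x'' = (x')^2 - 2x^2, not identically 0
(D) d/dt[x' + x] = x'' + x' = -2x + x', not identically 0

Only (A) has zero time-derivative. So the energy-like quantity (x')^2 + 2x^2 is the first integral.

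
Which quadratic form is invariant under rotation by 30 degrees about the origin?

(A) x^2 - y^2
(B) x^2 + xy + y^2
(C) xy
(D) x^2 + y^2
D

Rotation by 30 degrees sends (x, y) to (sqrt(3)x/2 - y/2, x/2 + sqrt(3)y/2).
Substitute the transformed coordinates into each option and compare with the original:
(A) x^2 - y^2  ->  (sqrt(3)x/2 - y/2)^2 - (x/2 + sqrt(3)y/2)^2 = x^2/2 - sqrt(3)xy - y^2/2   [differs from x^2 - y^2: not invariant]
(B) x^2 + xy + y^2  ->  (sqrt(3)x/2 - y/2)^2 + (sqrt(3)x/2 - y/2)(x/2 + sqrt(3)y/2) + (x/2 + sqrt(3)y/2)^2 = sqrt(3)x^2/4 + x^2 + xy/2 - sqrt(3)y^2/4 + y^2   [differs from x^2 + xy + y^2: not invariant]
(C) xy  ->  (sqrt(3)x/2 - y/2)(x/2 + sqrt(3)y/2) = sqrt(3)x^2/4 + xy/2 - sqrt(3)y^2/4   [differs from xy: not invariant]
(D) x^2 + y^2  ->  (sqrt(3)x/2 - y/2)^2 + (x/2 + sqrt(3)y/2)^2 = x^2 + y^2   [equals x^2 + y^2: invariant]

Only option (D), x^2 + y^2, is unchanged by the transformation.
x^2 + y^2 is the squared distance from the origin, which rotations preserve.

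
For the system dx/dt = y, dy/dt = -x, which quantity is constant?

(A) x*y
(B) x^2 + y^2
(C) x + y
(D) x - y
B

A first integral I satisfies dI/dt = 0 along every solution. Differentiate each option and use the equation of motion:
(A) d/dt[x*y] = (dx/dt)y + x(dy/dt) = y^2 - x^2, not identically 0
(B) d/dt[x^2 + y^2] = 2x*dx/dt + 2y*dy/dt = 2x*y + 2y*(-x) = 0
(C) d/dt[x + y] = y + (-x) = y - x, not identically 0
(D) d/dt[x - y] = y - (-x) = x + y, not identically 0

Only (B) has zero time-derivative. So x^2 + y^2 (the squared radius; trajectories are circles) is the conserved quantity.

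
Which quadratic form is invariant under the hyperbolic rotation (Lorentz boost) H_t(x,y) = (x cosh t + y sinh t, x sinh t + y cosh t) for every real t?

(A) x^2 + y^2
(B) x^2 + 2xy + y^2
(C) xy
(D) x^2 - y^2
D

Write x' = x cosh t + y sinh t, y' = x sinh t + y cosh t and substitute into each option:
(A) x^2 + y^2: (x cosh t + y sinh t)^2 + (x sinh t + y cosh t)^2 = (x^2 + y^2)(cosh^2 t + sinh^2 t) + 4xy sinh t cosh t = (x^2 + y^2) cosh 2t + 2xy sinh 2t   [not invariant for t != 0]
(B) x^2 + 2xy + y^2: (x' + y')^2 with x' + y' = (x + y)(cosh t + sinh t) = (x + y)e^t, so it becomes (x + y)^2 e^(2t)   [not invariant for t != 0]
(C) xy: (x cosh t + y sinh t)(x sinh t + y cosh t) = xy(cosh^2 t + sinh^2 t) + (x^2 + y^2) sinh t cosh t = xy cosh 2t + (x^2 + y^2)(sinh 2t)/2   [not invariant for t != 0]
(D) x^2 - y^2: (x cosh t + y sinh t)^2 - (x sinh t + y cosh t)^2 = x^2(cosh^2 t - sinh^2 t) + 2xy(cosh t sinh t - sinh t cosh t) + y^2(sinh^2 t - cosh^2 t) = x^2 - y^2   [invariant, using cosh^2 t - sinh^2 t = 1]

Only (D) x^2 - y^2 is unchanged; it is the Minkowski form preserved by Lorentz boosts, just as x^2 + y^2 is preserved by ordinary rotations.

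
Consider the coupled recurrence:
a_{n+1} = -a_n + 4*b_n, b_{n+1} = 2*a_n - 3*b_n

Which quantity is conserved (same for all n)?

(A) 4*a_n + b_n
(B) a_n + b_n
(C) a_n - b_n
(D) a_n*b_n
B

Replace a_n by a_{n+1} = -a_n + 4*b_n and b_n by b_{n+1} = 2*a_n - 3*b_n in each option and simplify:
(A) 4*a_n + b_n  ->  4*(-a_n + 4*b_n) + (2*a_n - 3*b_n) = -2*a_n + 13*b_n   [not conserved]
(B) a_n + b_n  ->  (-a_n + 4*b_n) + (2*a_n - 3*b_n) = a_n + b_n   [conserved]
(C) a_n - b_n  ->  (-a_n + 4*b_n) - (2*a_n - 3*b_n) = -3*a_n + 7*b_n   [not conserved]
(D) a_n*b_n  ->  (-a_n + 4*b_n)*(2*a_n - 3*b_n) = -2*a_n^2 + 11*a_n*b_n - 12*b_n^2   [not conserved]

Only (B) a_n + b_n returns to itself after one step, so it is the conserved quantity.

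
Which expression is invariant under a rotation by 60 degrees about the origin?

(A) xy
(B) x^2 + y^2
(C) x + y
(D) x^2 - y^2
B

A rotation by 60 degrees sends (x, y) to (x/2 - sqrt(3)y/2, sqrt(3)x/2 + y/2).
Substitute the transformed coordinates into each option and compare with the original:
(A) xy  ->  (x/2 - sqrt(3)y/2)(sqrt(3)x/2 + y/2) = sqrt(3)x^2/4 - xy/2 - sqrt(3)y^2/4   [differs from xy: not invariant]
(B) x^2 + y^2  ->  (x/2 - sqrt(3)y/2)^2 + (sqrt(3)x/2 + y/2)^2 = x^2 + y^2   [equals x^2 + y^2: invariant]
(C) x + y  ->  (x/2 - sqrt(3)y/2) + (sqrt(3)x/2 + y/2) = x/2 + sqrt(3)x/2 - sqrt(3)y/2 + y/2   [differs from x + y: not invariant]
(D) x^2 - y^2  ->  (x/2 - sqrt(3)y/2)^2 - (sqrt(3)x/2 + y/2)^2 = -x^2/2 - sqrt(3)xy + y^2/2   [differs from x^2 - y^2: not invariant]

Only option (B), x^2 + y^2, is unchanged by the transformation.
Geometrically, x^2 + y^2 is the squared distance from the origin, which every rotation about the origin preserves.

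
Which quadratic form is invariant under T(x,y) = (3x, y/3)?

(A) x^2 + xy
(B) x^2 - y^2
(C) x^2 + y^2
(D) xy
D

T multiplies x by 3 and divides y by 3.
Substitute the transformed coordinates into each option and compare with the original:
(A) x^2 + xy  ->  (3x)^2 + (3x)(y/3) = 9x^2 + xy   [differs from x^2 + xy: not invariant]
(B) x^2 - y^2  ->  (3x)^2 - (y/3)^2 = 9x^2 - y^2/9   [differs from x^2 - y^2: not invariant]
(C) x^2 + y^2  ->  (3x)^2 + (y/3)^2 = 9x^2 + y^2/9   [differs from x^2 + y^2: not invariant]
(D) xy  ->  (3x)(y/3) = xy   [equals xy: invariant]

Only option (D), xy, is unchanged by the transformation.
The factors 3 and 1/3 cancel only in the pure product xy.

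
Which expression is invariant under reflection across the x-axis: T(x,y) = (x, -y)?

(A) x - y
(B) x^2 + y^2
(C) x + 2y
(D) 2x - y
B

The map is reflection across the x-axis: T(x,y) = (x, -y).
Substitute the transformed coordinates into each option and compare with the original:
(A) x - y  ->  (x) - (-y) = x + y   [differs from x - y: not invariant]
(B) x^2 + y^2  ->  (x)^2 + (-y)^2 = x^2 + y^2   [equals x^2 + y^2: invariant]
(C) x + 2y  ->  (x) + 2(-y) = x - 2y   [differs from x + 2y: not invariant]
(D) 2x - y  ->  2(x) - (-y) = 2x + y   [differs from 2x - y: not invariant]

Only option (B), x^2 + y^2, is unchanged by the transformation.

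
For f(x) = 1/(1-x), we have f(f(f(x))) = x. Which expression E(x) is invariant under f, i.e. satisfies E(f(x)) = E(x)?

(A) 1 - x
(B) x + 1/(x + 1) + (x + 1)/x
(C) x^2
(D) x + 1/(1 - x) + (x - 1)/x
D

Replace x by f(x) = 1/(1 - x) in each option and simplify. As a quick numerical cross-check, also compare E(3) with E(f(3)) = E(-1/2).

(A) 1 - x  ->  1 - (1/(1 - x)) = x/(x - 1); check: E(3) = -2 but E(-1/2) = 3/2.   [not invariant]
(B) x + 1/(x + 1) + (x + 1)/x  ->  (1/(1 - x)) + 1/((1/(1 - x)) + 1) + ((1/(1 - x)) + 1)/(1/(1 - x)) = (-x^3 + 6x^2 - 11x + 7)/(x^2 - 3x + 2); check: E(3) = 55/12 but E(-1/2) = 1/2.   [not invariant]
(C) x^2  ->  (1/(1 - x))^2 = (x - 1)^(-2); check: E(3) = 9 but E(-1/2) = 1/4.   [not invariant]
(D) x + 1/(1 - x) + (x - 1)/x  ->  (1/(1 - x)) + 1/(1 - (1/(1 - x))) + ((1/(1 - x)) - 1)/(1/(1 - x)), which simplifies back to x + 1/(1 - x) + (x - 1)/x; check: E(3) = 19/6, E(-1/2) = 19/6.   [invariant]

Only (D) is unchanged. Indeed f(f(x)) = 1/(1 - 1/(1-x)) = (1-x)/(-x) = (x-1)/x, so E(x) = x + f(x) + f(f(x)) is the sum over the whole 3-cycle; applying f just permutes the three terms cyclically (x -> f(x) -> f(f(x)) -> x), leaving the sum unchanged.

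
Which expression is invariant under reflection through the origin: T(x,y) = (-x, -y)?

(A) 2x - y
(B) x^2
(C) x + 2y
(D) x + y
B

The map is reflection through the origin: T(x,y) = (-x, -y).
Substitute the transformed coordinates into each option and compare with the original:
(A) 2x - y  ->  2(-x) - (-y) = -2x + y   [differs from 2x - y: not invariant]
(B) x^2  ->  (-x)^2 = x^2   [equals x^2: invariant]
(C) x + 2y  ->  (-x) + 2(-y) = -x - 2y   [differs from x + 2y: not invariant]
(D) x + y  ->  (-x) + (-y) = -x - y   [differs from x + y: not invariant]

Only option (B), x^2, is unchanged by the transformation.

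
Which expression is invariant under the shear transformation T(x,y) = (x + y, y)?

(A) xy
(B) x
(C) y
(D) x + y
C

Under the shear T(x,y) = (x + y, y):
Substitute the transformed coordinates into each option and compare with the original:
(A) xy  ->  (x + y)(y) = xy + y^2   [differs from xy: not invariant]
(B) x  ->  (x + y) = x + y   [differs from x: not invariant]
(C) y  ->  (y) = y   [equals y: invariant]
(D) x + y  ->  (x + y) + (y) = x + 2y   [differs from x + y: not invariant]

Only option (C), y, is unchanged by the transformation.
A horizontal shear moves points parallel to the x-axis, so the y-coordinate (and any function of y alone) is unchanged.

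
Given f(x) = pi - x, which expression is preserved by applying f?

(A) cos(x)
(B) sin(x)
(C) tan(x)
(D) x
B

For f(x) = pi - x:
sin(pi - x) = sin(x), so sine is invariant under this transformation.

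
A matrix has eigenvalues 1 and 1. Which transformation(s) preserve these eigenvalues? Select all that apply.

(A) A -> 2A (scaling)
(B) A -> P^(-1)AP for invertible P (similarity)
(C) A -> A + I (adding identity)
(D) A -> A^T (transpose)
B and D

Eigenvalues are preserved by:
1. Similarity transformations: A -> P^(-1)AP (same characteristic polynomial)
2. Transpose: A^T has the same eigenvalues as A

Eigenvalues are NOT preserved by:
- Adding identity: eigenvalues become 1+1, 1+1
- Scaling: eigenvalues become 2, 2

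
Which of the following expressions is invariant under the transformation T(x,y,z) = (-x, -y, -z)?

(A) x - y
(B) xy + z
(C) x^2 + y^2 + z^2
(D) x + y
C

Apply T(x,y,z) = (-x, -y, -z) to each option, i.e. replace (x, y, z) by the transformed coordinates.
Substitute the transformed coordinates into each option and compare with the original:
(A) x - y  ->  (-x) - (-y) = -x + y   [differs from x - y: not invariant]
(B) xy + z  ->  (-x)(-y) + (-z) = xy - z   [differs from xy + z: not invariant]
(C) x^2 + y^2 + z^2  ->  (-x)^2 + (-y)^2 + (-z)^2 = x^2 + y^2 + z^2   [equals x^2 + y^2 + z^2: invariant]
(D) x + y  ->  (-x) + (-y) = -x - y   [differs from x + y: not invariant]

Only option (C), x^2 + y^2 + z^2, is unchanged by the transformation.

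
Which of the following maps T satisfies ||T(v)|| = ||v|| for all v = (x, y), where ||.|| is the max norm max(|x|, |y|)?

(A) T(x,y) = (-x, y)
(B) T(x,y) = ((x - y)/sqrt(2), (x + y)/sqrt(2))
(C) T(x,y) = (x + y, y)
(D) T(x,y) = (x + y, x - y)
A

A transformation preserves a norm if ||T(v)|| = ||v|| for every v; a single vector where the norm changes rules an option out.

(A) T(x,y) = (-x, y): preserves the norm -- it only permutes the coordinates and/or flips signs, which leaves max(|x|, |y|) unchanged.
(B) T(x,y) = ((x - y)/sqrt(2), (x + y)/sqrt(2)): v = (1, 0) has norm max(|1|, |0|) = 1, but T(v) = (sqrt(2)/2, sqrt(2)/2) has norm sqrt(2)/2 -- not preserved.
(C) T(x,y) = (x + y, y): v = (1, 1) has norm max(|1|, |1|) = 1, but T(v) = (2, 1) has norm 2 -- not preserved.
(D) T(x,y) = (x + y, x - y): v = (1, 1) has norm max(|1|, |1|) = 1, but T(v) = (2, 0) has norm 2 -- not preserved.

Therefore the answer is (A).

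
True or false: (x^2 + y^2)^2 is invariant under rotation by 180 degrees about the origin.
True

Applying rotation by 180 degrees: x' = x*cos(180 degrees) - y*sin(180 degrees) = -x, y' = x*sin(180 degrees) + y*cos(180 degrees) = -y

Substituting into (x^2 + y^2)^2:
((-x)^2 + (-y)^2)^2
= x^4 + 2x^2y^2 + y^4 = (x^2 + y^2)^2

This equals the original expression (x^2 + y^2)^2, so it IS invariant.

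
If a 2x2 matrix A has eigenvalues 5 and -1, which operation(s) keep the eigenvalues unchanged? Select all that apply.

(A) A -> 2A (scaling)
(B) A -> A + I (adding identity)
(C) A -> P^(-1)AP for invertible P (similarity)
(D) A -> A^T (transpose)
C and D

Eigenvalues are preserved by:
1. Similarity transformations: A -> P^(-1)AP (same characteristic polynomial)
2. Transpose: A^T has the same eigenvalues as A

Eigenvalues are NOT preserved by:
- Adding identity: eigenvalues become 5+1, -1+1
- Scaling: eigenvalues become 10, -2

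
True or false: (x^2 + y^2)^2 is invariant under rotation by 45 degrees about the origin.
True

Applying rotation by 45 degrees: x' = x*cos(45 degrees) - y*sin(45 degrees) = sqrt(2)x/2 - sqrt(2)y/2, y' = x*sin(45 degrees) + y*cos(45 degrees) = sqrt(2)x/2 + sqrt(2)y/2

Substituting into (x^2 + y^2)^2:
((sqrt(2)x/2 - sqrt(2)y/2)^2 + (sqrt(2)x/2 + sqrt(2)y/2)^2)^2
= x^4 + 2x^2y^2 + y^4 = (x^2 + y^2)^2

This equals the original expression (x^2 + y^2)^2, so it IS invariant.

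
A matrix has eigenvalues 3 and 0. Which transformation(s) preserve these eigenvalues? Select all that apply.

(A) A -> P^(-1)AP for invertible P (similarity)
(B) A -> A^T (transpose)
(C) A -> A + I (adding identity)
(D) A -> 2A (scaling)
A and B

Eigenvalues are preserved by:
1. Similarity transformations: A -> P^(-1)AP (same characteristic polynomial)
2. Transpose: A^T has the same eigenvalues as A

Eigenvalues are NOT preserved by:
- Adding identity: eigenvalues become 3+1, 0+1
- Scaling: eigenvalues become 6, 0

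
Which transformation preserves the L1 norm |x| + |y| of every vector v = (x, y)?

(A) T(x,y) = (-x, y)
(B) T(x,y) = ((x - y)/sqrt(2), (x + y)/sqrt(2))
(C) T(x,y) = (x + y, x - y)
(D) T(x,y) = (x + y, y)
A

A transformation preserves a norm if ||T(v)|| = ||v|| for every v; a single vector where the norm changes rules an option out.

(A) T(x,y) = (-x, y): preserves the norm -- it only permutes the coordinates and/or flips signs, which leaves |x| + |y| unchanged.
(B) T(x,y) = ((x - y)/sqrt(2), (x + y)/sqrt(2)): v = (1, 0) has norm |1| + |0| = 1, but T(v) = (sqrt(2)/2, sqrt(2)/2) has norm sqrt(2) -- not preserved.
(C) T(x,y) = (x + y, x - y): v = (1, 0) has norm |1| + |0| = 1, but T(v) = (1, 1) has norm 2 -- not preserved.
(D) T(x,y) = (x + y, y): v = (0, 1) has norm |0| + |1| = 1, but T(v) = (1, 1) has norm 2 -- not preserved.

Therefore the answer is (A).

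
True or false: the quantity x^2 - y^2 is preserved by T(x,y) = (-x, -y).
True

Substitute T(x,y) = (-x, -y) into the expression and compare with the original.

Original: x^2 - y^2
After applying T: (-x)^2 - (-y)^2 = x^2 - y^2

This is identical to the original x^2 - y^2, so the expression is invariant.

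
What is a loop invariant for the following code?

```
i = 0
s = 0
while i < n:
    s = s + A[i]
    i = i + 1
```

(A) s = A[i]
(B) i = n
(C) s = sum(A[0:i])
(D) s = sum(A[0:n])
C

A loop invariant must hold before the first iteration and be re-established by every execution of the body.

(C) s = sum(A[0:i]): Initially i = 0 and s = 0 = sum of the empty slice A[0:0]. If s = sum(A[0:i]) holds at the top of an iteration, the body sets s to sum(A[0:i]) + A[i] = sum(A[0:i+1]) and then i to i+1, so s = sum(A[0:i]) holds again. At exit i = n, giving s = sum(A[0:n]).

The other options fail:
(A) s = A[i]: after the first iteration s = A[0] but i = 1, so s = A[i] compares s with the wrong element (and fails in general).
(B) i = n: false initially (i = 0); it is the exit condition, not an invariant.
(D) s = sum(A[0:n]): false before the loop (s = 0, not the full sum) -- it only becomes true at exit.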